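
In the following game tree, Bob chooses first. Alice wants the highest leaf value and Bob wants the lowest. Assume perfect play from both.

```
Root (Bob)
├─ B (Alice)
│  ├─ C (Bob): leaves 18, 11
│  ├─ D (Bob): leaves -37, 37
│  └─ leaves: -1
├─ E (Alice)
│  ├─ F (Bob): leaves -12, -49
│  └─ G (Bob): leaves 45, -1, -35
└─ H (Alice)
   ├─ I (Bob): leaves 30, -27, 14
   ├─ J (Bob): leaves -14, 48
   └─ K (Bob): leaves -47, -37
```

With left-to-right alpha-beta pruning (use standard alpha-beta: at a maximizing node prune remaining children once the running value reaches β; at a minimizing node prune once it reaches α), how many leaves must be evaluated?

C [α=-∞,β=+∞]: v=11
D [α=11,β=+∞]: v=-37 after child 1 ≤ α → α-cutoff, skip 1
B [α=-∞,β=+∞]: v=11
F [α=-∞,β=11]: v=-49
G [α=-49,β=11]: v=-35
E [α=-∞,β=11]: v=-35
I [α=-∞,β=-35]: v=-27
H [α=-∞,β=-35]: v=-27 after child 1 ≥ β → β-cutoff, skip 2
Root [α=-∞,β=+∞]: v=-35
Leaves evaluated: 12 of 17.

12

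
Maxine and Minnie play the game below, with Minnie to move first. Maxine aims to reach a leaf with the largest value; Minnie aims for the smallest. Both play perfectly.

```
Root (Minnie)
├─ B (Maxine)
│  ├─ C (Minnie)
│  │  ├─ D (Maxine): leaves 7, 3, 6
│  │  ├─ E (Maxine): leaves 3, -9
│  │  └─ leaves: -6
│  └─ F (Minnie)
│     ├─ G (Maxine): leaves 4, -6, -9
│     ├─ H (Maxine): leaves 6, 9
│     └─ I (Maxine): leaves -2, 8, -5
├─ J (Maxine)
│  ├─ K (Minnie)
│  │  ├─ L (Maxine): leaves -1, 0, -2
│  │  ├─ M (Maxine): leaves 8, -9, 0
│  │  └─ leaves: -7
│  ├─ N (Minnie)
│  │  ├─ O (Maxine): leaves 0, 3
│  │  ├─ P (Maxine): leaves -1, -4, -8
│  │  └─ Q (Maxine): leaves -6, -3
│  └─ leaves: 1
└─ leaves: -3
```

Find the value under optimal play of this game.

-3

D (Maxine): max(7, 3, 6) = 7
E (Maxine): max(3, -9) = 3
C (Minnie): min(7, 3, -6) = -6
G (Maxine): max(4, -6, -9) = 4
H (Maxine): max(6, 9) = 9
I (Maxine): max(-2, 8, -5) = 8
F (Minnie): min(4, 9, 8) = 4
B (Maxine): max(-6, 4) = 4
L (Maxine): max(-1, 0, -2) = 0
M (Maxine): max(8, -9, 0) = 8
K (Minnie): min(0, 8, -7) = -7
O (Maxine): max(0, 3) = 3
P (Maxine): max(-1, -4, -8) = -1
Q (Maxine): max(-6, -3) = -3
N (Minnie): min(3, -1, -3) = -3
J (Maxine): max(-7, -3, 1) = 1
Root (Minnie): min(4, 1, -3) = -3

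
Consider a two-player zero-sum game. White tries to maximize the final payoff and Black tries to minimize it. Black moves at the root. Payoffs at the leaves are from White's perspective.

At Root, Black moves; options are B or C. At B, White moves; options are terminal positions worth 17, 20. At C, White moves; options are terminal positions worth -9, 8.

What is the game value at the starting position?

B (White): max(17, 20) = 20
C (White): max(-9, 8) = 8
Root (Black): min(20, 8) = 8

8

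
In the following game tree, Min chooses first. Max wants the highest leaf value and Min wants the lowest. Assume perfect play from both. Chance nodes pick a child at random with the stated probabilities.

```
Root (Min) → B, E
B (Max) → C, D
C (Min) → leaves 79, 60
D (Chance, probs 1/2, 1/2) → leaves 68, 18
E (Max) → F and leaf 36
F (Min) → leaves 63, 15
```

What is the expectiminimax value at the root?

C (Min): min(79, 60) = 60
D (Chance): 1/2·68 + 1/2·18 = 43
B (Max): max(60, 43) = 60
F (Min): min(63, 15) = 15
E (Max): max(15, 36) = 36
Root (Min): min(60, 36) = 36

36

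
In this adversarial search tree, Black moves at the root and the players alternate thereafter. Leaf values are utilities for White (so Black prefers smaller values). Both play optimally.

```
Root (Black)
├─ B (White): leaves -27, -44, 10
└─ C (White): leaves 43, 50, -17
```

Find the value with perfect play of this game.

B (White): max(-27, -44, 10) = 10
C (White): max(43, 50, -17) = 50
Root (Black): min(10, 50) = 10

10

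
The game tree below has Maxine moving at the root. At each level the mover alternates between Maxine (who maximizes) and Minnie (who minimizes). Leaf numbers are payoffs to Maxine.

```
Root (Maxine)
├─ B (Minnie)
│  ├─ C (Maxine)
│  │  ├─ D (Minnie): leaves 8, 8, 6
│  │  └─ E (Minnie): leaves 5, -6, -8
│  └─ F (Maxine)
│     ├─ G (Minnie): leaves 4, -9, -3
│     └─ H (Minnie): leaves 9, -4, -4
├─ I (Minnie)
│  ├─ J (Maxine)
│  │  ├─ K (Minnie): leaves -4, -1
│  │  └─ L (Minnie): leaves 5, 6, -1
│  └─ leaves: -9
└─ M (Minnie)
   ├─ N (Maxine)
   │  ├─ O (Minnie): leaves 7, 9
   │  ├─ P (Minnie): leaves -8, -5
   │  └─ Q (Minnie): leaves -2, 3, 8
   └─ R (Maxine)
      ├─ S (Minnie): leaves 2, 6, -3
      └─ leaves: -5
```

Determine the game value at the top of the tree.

D (Minnie): min(8, 8, 6) = 6
E (Minnie): min(5, -6, -8) = -8
C (Maxine): max(6, -8) = 6
G (Minnie): min(4, -9, -3) = -9
H (Minnie): min(9, -4, -4) = -4
F (Maxine): max(-9, -4) = -4
B (Minnie): min(6, -4) = -4
K (Minnie): min(-4, -1) = -4
L (Minnie): min(5, 6, -1) = -1
J (Maxine): max(-4, -1) = -1
I (Minnie): min(-1, -9) = -9
O (Minnie): min(7, 9) = 7
P (Minnie): min(-8, -5) = -8
Q (Minnie): min(-2, 3, 8) = -2
N (Maxine): max(7, -8, -2) = 7
S (Minnie): min(2, 6, -3) = -3
R (Maxine): max(-3, -5) = -3
M (Minnie): min(7, -3) = -3
Root (Maxine): max(-4, -9, -3) = -3

-3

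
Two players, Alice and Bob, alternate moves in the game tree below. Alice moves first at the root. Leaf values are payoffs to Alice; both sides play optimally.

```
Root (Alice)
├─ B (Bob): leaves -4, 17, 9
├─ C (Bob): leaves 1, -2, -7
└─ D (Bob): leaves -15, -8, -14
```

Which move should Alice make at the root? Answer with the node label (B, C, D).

B

B (Bob): min(-4, 17, 9) = -4
C (Bob): min(1, -2, -7) = -7
D (Bob): min(-15, -8, -14) = -15
Root (Alice): max(-4, -7, -15) = -4
Alice picks the child with the highest value: B (value -4).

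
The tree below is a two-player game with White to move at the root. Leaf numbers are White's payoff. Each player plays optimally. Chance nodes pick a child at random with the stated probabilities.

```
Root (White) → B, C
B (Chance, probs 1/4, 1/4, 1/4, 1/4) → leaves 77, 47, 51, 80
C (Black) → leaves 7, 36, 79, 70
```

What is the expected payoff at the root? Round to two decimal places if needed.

B (Chance): 1/4·77 + 1/4·47 + 1/4·51 + 1/4·80 = 63.75
C (Black): min(7, 36, 79, 70) = 7
Root (White): max(63.75, 7) = 63.75

63.75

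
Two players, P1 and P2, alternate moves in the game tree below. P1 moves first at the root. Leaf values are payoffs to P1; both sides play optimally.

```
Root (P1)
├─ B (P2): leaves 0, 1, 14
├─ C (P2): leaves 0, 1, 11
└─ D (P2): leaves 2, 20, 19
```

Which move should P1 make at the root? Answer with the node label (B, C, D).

B (P2): min(0, 1, 14) = 0
C (P2): min(0, 1, 11) = 0
D (P2): min(2, 20, 19) = 2
Root (P1): max(0, 0, 2) = 2
P1 picks the child with the highest value: D (value 2).

D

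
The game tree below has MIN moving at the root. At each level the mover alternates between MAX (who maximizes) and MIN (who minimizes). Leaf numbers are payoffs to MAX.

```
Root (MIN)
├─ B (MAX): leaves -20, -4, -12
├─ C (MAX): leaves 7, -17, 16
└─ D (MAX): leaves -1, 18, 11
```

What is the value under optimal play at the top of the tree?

-4

B (MAX): max(-20, -4, -12) = -4
C (MAX): max(7, -17, 16) = 16
D (MAX): max(-1, 18, 11) = 18
Root (MIN): min(-4, 16, 18) = -4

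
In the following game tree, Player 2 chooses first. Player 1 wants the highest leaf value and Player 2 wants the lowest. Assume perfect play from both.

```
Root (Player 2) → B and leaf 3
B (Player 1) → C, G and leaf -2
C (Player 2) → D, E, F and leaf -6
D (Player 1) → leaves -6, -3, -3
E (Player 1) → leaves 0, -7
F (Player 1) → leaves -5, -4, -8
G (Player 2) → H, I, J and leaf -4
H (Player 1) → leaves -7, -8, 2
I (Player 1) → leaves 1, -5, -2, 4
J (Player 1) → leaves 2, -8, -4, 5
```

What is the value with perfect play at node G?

-4

H: max(-7, -8, 2) = 2
I: max(1, -5, -2, 4) = 4
J: max(2, -8, -4, 5) = 5
G: min(2, 4, 5, -4) = -4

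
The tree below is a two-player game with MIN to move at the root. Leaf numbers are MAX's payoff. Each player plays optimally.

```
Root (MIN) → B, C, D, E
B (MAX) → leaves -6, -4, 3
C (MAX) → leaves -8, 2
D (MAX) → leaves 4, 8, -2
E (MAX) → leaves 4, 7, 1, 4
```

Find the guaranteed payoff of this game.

2

B (MAX): max(-6, -4, 3) = 3
C (MAX): max(-8, 2) = 2
D (MAX): max(4, 8, -2) = 8
E (MAX): max(4, 7, 1, 4) = 7
Root (MIN): min(3, 2, 8, 7) = 2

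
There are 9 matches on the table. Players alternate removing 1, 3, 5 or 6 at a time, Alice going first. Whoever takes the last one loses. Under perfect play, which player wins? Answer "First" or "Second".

First

Mark each pile size as W (mover wins) or L (mover loses):
i:   0  1  2  3  4  5  6  7  8  9
     W  L  W  L  W  L  W  W  W  W
Position 9 is W, so the first player wins.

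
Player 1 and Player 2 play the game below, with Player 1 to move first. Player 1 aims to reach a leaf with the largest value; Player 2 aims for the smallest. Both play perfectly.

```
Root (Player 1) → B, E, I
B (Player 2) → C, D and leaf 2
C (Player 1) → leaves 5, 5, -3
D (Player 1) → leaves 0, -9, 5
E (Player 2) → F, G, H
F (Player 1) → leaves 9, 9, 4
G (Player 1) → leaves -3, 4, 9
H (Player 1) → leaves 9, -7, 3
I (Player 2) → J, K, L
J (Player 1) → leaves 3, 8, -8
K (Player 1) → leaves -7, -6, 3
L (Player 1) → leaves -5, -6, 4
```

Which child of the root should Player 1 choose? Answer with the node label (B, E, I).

C (Player 1): max(5, 5, -3) = 5
D (Player 1): max(0, -9, 5) = 5
B (Player 2): min(5, 5, 2) = 2
F (Player 1): max(9, 9, 4) = 9
G (Player 1): max(-3, 4, 9) = 9
H (Player 1): max(9, -7, 3) = 9
E (Player 2): min(9, 9, 9) = 9
J (Player 1): max(3, 8, -8) = 8
K (Player 1): max(-7, -6, 3) = 3
L (Player 1): max(-5, -6, 4) = 4
I (Player 2): min(8, 3, 4) = 3
Root (Player 1): max(2, 9, 3) = 9
Player 1 picks the child with the highest value: E (value 9).

E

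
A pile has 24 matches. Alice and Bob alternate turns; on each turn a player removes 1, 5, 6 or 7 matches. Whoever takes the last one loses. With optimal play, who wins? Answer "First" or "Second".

First

Compute winning (W) and losing (L) positions by backward induction:
i:   0  1  2  3  4  5  6  7  8  9 10 11 12 13 14 15 16 17 18 19 20 21 22 23 24
     W  L  W  L  W  L  W  W  W  W  W  W  W  L  W  L  W  L  W  W  W  W  W  W  W
Position 24 is W, so the first player wins.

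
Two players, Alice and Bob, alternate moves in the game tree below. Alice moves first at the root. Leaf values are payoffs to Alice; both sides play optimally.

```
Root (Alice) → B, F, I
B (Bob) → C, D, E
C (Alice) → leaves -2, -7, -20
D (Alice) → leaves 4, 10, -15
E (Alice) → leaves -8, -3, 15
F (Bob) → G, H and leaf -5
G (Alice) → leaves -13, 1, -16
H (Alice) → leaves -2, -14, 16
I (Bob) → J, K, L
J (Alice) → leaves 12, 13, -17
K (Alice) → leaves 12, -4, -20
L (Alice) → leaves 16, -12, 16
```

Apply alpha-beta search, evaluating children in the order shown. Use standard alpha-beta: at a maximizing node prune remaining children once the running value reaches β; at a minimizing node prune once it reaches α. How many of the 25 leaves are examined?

21

C [α=-∞,β=+∞]: v=-2
D [α=-∞,β=-2]: v=4 after child 1 ≥ β → β-cutoff, skip 2
E [α=-∞,β=-2]: v=15
B [α=-∞,β=+∞]: v=-2
G [α=-2,β=+∞]: v=1
H [α=-2,β=1]: v=16
F [α=-2,β=+∞]: v=-5
J [α=-2,β=+∞]: v=13
K [α=-2,β=13]: v=12
L [α=-2,β=12]: v=16 after child 1 ≥ β → β-cutoff, skip 2
I [α=-2,β=+∞]: v=12
Root [α=-∞,β=+∞]: v=12
Leaves evaluated: 21 of 25.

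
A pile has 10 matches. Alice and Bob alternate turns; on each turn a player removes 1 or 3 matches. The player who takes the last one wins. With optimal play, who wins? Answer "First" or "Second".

W/L table (W = player to move can force a win):
i:   0  1  2  3  4  5  6  7  8  9 10
     L  W  L  W  L  W  L  W  L  W  L
Position 10 is L, so the second player wins.

Second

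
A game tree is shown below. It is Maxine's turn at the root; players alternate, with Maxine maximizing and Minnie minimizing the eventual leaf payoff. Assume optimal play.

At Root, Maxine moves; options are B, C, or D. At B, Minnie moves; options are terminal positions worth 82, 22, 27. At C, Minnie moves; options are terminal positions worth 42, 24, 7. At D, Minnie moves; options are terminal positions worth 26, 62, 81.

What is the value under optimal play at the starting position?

B (Minnie): min(82, 22, 27) = 22
C (Minnie): min(42, 24, 7) = 7
D (Minnie): min(26, 62, 81) = 26
Root (Maxine): max(22, 7, 26) = 26

26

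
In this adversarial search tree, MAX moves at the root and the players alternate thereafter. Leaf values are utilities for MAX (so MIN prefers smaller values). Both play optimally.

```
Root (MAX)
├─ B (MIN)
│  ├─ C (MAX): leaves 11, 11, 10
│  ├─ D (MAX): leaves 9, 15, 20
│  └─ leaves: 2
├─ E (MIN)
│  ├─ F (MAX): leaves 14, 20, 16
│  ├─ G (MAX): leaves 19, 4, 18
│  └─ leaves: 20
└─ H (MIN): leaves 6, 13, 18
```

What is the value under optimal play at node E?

19

F: max(14, 20, 16) = 20
G: max(19, 4, 18) = 19
E: min(20, 19, 20) = 19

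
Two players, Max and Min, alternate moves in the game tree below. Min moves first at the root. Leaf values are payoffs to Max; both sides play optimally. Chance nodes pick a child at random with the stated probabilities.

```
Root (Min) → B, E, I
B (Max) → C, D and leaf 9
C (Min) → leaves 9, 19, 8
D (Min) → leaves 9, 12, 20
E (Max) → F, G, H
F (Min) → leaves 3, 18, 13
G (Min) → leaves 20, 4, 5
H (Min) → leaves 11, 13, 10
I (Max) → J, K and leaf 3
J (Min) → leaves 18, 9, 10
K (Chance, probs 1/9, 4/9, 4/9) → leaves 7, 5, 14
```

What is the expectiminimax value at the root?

9

C (Min): min(9, 19, 8) = 8
D (Min): min(9, 12, 20) = 9
B (Max): max(8, 9, 9) = 9
F (Min): min(3, 18, 13) = 3
G (Min): min(20, 4, 5) = 4
H (Min): min(11, 13, 10) = 10
E (Max): max(3, 4, 10) = 10
J (Min): min(18, 9, 10) = 9
K (Chance): 1/9·7 + 4/9·5 + 4/9·14 = 9.22
I (Max): max(9, 9.22, 3) = 9.22
Root (Min): min(9, 10, 9.22) = 9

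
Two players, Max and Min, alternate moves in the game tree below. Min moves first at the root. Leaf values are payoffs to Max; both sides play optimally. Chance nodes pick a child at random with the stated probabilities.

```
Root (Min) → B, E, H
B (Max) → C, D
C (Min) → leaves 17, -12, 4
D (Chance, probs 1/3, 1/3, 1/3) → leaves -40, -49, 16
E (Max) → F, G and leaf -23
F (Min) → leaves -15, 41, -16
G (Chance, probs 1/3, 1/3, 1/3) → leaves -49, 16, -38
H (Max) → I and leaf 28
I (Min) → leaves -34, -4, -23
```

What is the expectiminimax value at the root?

-16

C (Min): min(17, -12, 4) = -12
D (Chance): 1/3·-40 + 1/3·-49 + 1/3·16 = -24.33
B (Max): max(-12, -24.33) = -12
F (Min): min(-15, 41, -16) = -16
G (Chance): 1/3·-49 + 1/3·16 + 1/3·-38 = -23.67
E (Max): max(-16, -23.67, -23) = -16
I (Min): min(-34, -4, -23) = -34
H (Max): max(-34, 28) = 28
Root (Min): min(-12, -16, 28) = -16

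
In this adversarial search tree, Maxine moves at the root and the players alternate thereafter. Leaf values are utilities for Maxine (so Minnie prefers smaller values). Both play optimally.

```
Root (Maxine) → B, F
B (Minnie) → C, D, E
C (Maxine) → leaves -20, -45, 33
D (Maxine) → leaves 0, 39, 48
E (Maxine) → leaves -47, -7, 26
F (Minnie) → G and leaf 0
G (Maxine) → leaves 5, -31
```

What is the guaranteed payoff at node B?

26

C: max(-20, -45, 33) = 33
D: max(0, 39, 48) = 48
E: max(-47, -7, 26) = 26
B: min(33, 48, 26) = 26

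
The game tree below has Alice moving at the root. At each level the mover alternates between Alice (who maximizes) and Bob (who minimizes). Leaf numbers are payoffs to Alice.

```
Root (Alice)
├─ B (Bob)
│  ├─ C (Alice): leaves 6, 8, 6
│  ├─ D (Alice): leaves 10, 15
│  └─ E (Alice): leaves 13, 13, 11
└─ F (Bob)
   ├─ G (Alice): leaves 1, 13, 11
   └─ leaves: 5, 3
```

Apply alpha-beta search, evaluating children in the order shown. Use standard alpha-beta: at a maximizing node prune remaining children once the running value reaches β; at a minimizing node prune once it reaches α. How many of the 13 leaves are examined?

C [α=-∞,β=+∞]: v=8
D [α=-∞,β=8]: v=10 after child 1 ≥ β → β-cutoff, skip 1
E [α=-∞,β=8]: v=13 after child 1 ≥ β → β-cutoff, skip 2
B [α=-∞,β=+∞]: v=8
G [α=8,β=+∞]: v=13
F [α=8,β=+∞]: v=5 after child 2 ≤ α → α-cutoff, skip 1
Root [α=-∞,β=+∞]: v=8
Leaves evaluated: 9 of 13.

9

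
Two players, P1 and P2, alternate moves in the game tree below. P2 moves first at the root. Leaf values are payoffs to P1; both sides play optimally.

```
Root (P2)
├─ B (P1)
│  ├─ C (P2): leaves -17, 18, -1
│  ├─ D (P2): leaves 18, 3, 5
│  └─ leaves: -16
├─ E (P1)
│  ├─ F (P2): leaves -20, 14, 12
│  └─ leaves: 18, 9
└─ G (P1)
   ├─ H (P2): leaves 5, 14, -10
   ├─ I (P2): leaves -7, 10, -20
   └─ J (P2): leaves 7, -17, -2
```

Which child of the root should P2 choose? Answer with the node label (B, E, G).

G

C (P2): min(-17, 18, -1) = -17
D (P2): min(18, 3, 5) = 3
B (P1): max(-17, 3, -16) = 3
F (P2): min(-20, 14, 12) = -20
E (P1): max(-20, 18, 9) = 18
H (P2): min(5, 14, -10) = -10
I (P2): min(-7, 10, -20) = -20
J (P2): min(7, -17, -2) = -17
G (P1): max(-10, -20, -17) = -10
Root (P2): min(3, 18, -10) = -10
P2 picks the child with the lowest value: G (value -10).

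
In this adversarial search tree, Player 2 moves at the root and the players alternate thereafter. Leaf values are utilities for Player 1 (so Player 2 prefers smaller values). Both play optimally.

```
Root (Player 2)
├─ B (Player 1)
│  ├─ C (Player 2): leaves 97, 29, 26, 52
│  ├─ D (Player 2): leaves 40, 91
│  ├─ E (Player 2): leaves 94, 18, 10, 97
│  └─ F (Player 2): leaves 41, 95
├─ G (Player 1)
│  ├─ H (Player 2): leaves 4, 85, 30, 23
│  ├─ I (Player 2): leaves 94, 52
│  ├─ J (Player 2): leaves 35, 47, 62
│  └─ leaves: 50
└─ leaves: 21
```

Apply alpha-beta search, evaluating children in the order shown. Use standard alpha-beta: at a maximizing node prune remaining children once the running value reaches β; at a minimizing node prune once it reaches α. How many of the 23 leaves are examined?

17

C [α=-∞,β=+∞]: v=26
D [α=26,β=+∞]: v=40
E [α=40,β=+∞]: v=18 after child 2 ≤ α → α-cutoff, skip 2
F [α=40,β=+∞]: v=41
B [α=-∞,β=+∞]: v=41
H [α=-∞,β=41]: v=4
I [α=4,β=41]: v=52
G [α=-∞,β=41]: v=52 after child 2 ≥ β → β-cutoff, skip 2
Root [α=-∞,β=+∞]: v=21
Leaves evaluated: 17 of 23.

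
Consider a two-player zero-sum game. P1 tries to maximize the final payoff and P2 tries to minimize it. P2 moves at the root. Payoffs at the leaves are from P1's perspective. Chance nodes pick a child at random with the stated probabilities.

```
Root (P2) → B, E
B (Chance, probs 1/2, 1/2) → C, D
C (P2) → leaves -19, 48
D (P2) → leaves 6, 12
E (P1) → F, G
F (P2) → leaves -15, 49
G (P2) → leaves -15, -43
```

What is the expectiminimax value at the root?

C (P2): min(-19, 48) = -19
D (P2): min(6, 12) = 6
B (Chance): 1/2·-19 + 1/2·6 = -6.5
F (P2): min(-15, 49) = -15
G (P2): min(-15, -43) = -43
E (P1): max(-15, -43) = -15
Root (P2): min(-6.5, -15) = -15

-15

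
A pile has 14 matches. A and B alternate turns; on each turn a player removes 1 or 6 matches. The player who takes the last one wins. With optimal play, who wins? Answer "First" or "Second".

Second

i:   0  1  2  3  4  5  6  7  8  9 10 11 12 13 14
     L  W  L  W  L  W  W  L  W  L  W  L  W  W  L
Position 14 is L, so the second player wins.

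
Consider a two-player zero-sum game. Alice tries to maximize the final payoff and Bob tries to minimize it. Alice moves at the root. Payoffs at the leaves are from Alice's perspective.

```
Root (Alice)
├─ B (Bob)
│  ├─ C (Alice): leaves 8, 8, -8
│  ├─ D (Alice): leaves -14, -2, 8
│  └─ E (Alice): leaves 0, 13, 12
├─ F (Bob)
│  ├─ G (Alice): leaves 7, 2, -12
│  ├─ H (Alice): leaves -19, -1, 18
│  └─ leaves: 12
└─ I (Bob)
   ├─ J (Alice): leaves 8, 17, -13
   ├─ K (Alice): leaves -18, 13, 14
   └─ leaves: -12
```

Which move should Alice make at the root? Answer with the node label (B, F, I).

C (Alice): max(8, 8, -8) = 8
D (Alice): max(-14, -2, 8) = 8
E (Alice): max(0, 13, 12) = 13
B (Bob): min(8, 8, 13) = 8
G (Alice): max(7, 2, -12) = 7
H (Alice): max(-19, -1, 18) = 18
F (Bob): min(7, 18, 12) = 7
J (Alice): max(8, 17, -13) = 17
K (Alice): max(-18, 13, 14) = 14
I (Bob): min(17, 14, -12) = -12
Root (Alice): max(8, 7, -12) = 8
Alice picks the child with the highest value: B (value 8).

B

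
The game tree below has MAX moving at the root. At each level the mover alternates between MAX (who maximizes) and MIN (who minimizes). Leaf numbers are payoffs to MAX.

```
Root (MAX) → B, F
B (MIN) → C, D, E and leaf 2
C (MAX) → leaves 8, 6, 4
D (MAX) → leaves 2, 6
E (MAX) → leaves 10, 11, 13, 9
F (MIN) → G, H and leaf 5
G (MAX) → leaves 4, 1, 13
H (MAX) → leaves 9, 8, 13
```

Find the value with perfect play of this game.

5

C (MAX): max(8, 6, 4) = 8
D (MAX): max(2, 6) = 6
E (MAX): max(10, 11, 13, 9) = 13
B (MIN): min(8, 6, 13, 2) = 2
G (MAX): max(4, 1, 13) = 13
H (MAX): max(9, 8, 13) = 13
F (MIN): min(13, 13, 5) = 5
Root (MAX): max(2, 5) = 5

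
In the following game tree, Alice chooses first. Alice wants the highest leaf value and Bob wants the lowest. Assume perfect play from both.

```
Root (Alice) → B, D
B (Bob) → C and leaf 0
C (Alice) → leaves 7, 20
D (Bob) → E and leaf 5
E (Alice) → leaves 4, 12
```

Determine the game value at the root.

C (Alice): max(7, 20) = 20
B (Bob): min(20, 0) = 0
E (Alice): max(4, 12) = 12
D (Bob): min(12, 5) = 5
Root (Alice): max(0, 5) = 5

5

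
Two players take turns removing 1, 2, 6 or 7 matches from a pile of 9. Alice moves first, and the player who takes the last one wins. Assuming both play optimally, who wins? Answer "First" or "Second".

i:   0  1  2  3  4  5  6  7  8  9
     L  W  W  L  W  W  W  W  L  W
Position 9 is W, so the first player wins.

First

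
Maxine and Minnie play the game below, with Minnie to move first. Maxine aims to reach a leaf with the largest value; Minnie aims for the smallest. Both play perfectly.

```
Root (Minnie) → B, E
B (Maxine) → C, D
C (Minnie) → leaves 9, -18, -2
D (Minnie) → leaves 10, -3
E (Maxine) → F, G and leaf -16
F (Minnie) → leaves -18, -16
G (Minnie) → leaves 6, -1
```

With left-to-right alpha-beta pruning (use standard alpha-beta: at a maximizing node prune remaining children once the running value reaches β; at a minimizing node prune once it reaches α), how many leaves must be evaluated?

C [α=-∞,β=+∞]: v=-18
D [α=-18,β=+∞]: v=-3
B [α=-∞,β=+∞]: v=-3
F [α=-∞,β=-3]: v=-18
G [α=-18,β=-3]: v=-1
E [α=-∞,β=-3]: v=-1 after child 2 ≥ β → β-cutoff, skip 1
Root [α=-∞,β=+∞]: v=-3
Leaves evaluated: 9 of 10.

9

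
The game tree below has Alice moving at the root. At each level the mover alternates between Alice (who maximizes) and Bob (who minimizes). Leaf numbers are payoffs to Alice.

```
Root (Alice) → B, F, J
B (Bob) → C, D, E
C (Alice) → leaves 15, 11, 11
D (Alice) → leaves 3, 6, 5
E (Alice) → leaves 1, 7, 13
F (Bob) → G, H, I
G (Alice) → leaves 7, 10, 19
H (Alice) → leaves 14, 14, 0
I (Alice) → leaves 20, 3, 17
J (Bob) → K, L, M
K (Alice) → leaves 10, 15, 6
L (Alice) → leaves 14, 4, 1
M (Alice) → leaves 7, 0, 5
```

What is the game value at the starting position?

C (Alice): max(15, 11, 11) = 15
D (Alice): max(3, 6, 5) = 6
E (Alice): max(1, 7, 13) = 13
B (Bob): min(15, 6, 13) = 6
G (Alice): max(7, 10, 19) = 19
H (Alice): max(14, 14, 0) = 14
I (Alice): max(20, 3, 17) = 20
F (Bob): min(19, 14, 20) = 14
K (Alice): max(10, 15, 6) = 15
L (Alice): max(14, 4, 1) = 14
M (Alice): max(7, 0, 5) = 7
J (Bob): min(15, 14, 7) = 7
Root (Alice): max(6, 14, 7) = 14

14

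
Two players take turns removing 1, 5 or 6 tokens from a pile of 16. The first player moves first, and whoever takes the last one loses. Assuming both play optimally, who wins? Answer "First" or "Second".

Second

Compute winning (W) and losing (L) positions by backward induction:
i:   0  1  2  3  4  5  6  7  8  9 10 11 12 13 14 15 16
     W  L  W  L  W  L  W  W  W  W  W  W  L  W  L  W  L
Position 16 is L, so the second player wins.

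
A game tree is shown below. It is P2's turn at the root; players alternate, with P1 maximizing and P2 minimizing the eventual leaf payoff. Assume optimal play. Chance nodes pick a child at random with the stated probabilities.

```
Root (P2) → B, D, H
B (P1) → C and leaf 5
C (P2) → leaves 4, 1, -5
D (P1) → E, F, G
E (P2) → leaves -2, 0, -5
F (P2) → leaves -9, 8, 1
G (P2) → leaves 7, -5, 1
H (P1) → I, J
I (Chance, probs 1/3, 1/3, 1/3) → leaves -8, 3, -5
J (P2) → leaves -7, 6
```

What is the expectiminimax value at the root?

C (P2): min(4, 1, -5) = -5
B (P1): max(-5, 5) = 5
E (P2): min(-2, 0, -5) = -5
F (P2): min(-9, 8, 1) = -9
G (P2): min(7, -5, 1) = -5
D (P1): max(-5, -9, -5) = -5
I (Chance): 1/3·-8 + 1/3·3 + 1/3·-5 = -3.33
J (P2): min(-7, 6) = -7
H (P1): max(-3.33, -7) = -3.33
Root (P2): min(5, -5, -3.33) = -5

-5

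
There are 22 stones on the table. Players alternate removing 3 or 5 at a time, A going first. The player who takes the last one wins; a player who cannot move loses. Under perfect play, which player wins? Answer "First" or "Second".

W/L table (W = player to move can force a win):
i:   0  1  2  3  4  5  6  7  8  9 10 11 12 13 14 15 16 17 18 19 20 21 22
     L  L  L  W  W  W  W  W  L  L  L  W  W  W  W  W  L  L  L  W  W  W  W
Position 22 is W, so the first player wins.

First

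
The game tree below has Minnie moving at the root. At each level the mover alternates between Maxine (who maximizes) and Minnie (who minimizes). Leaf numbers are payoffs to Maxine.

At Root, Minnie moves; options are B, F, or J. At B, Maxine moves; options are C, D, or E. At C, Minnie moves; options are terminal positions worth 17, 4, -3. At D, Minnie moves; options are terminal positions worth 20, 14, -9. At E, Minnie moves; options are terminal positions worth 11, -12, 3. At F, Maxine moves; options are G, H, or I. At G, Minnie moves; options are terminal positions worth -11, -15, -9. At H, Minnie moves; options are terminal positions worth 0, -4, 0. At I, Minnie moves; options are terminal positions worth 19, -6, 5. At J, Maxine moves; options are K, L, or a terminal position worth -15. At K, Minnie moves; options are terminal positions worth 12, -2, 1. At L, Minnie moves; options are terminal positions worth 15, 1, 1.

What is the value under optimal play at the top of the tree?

C (Minnie): min(17, 4, -3) = -3
D (Minnie): min(20, 14, -9) = -9
E (Minnie): min(11, -12, 3) = -12
B (Maxine): max(-3, -9, -12) = -3
G (Minnie): min(-11, -15, -9) = -15
H (Minnie): min(0, -4, 0) = -4
I (Minnie): min(19, -6, 5) = -6
F (Maxine): max(-15, -4, -6) = -4
K (Minnie): min(12, -2, 1) = -2
L (Minnie): min(15, 1, 1) = 1
J (Maxine): max(-2, 1, -15) = 1
Root (Minnie): min(-3, -4, 1) = -4

-4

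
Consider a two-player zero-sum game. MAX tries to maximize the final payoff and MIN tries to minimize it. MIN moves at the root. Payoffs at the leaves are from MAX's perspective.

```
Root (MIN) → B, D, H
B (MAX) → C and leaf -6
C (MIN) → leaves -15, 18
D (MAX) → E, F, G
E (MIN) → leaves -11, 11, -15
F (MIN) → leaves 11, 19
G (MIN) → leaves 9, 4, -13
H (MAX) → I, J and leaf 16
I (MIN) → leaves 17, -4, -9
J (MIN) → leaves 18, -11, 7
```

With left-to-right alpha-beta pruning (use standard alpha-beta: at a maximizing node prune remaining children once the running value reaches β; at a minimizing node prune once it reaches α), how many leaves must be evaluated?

14

C [α=-∞,β=+∞]: v=-15
B [α=-∞,β=+∞]: v=-6
E [α=-∞,β=-6]: v=-15
F [α=-15,β=-6]: v=11
D [α=-∞,β=-6]: v=11 after child 2 ≥ β → β-cutoff, skip 1
I [α=-∞,β=-6]: v=-9
J [α=-9,β=-6]: v=-11 after child 2 ≤ α → α-cutoff, skip 1
H [α=-∞,β=-6]: v=16
Root [α=-∞,β=+∞]: v=-6
Leaves evaluated: 14 of 18.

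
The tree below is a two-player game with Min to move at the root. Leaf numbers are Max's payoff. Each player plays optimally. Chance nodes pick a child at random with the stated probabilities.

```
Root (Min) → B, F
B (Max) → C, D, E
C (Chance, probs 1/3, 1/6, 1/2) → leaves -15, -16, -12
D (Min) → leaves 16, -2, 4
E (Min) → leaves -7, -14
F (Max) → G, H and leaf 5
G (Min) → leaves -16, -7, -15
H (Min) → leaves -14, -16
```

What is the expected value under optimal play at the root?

-2

C (Chance): 1/3·-15 + 1/6·-16 + 1/2·-12 = -13.67
D (Min): min(16, -2, 4) = -2
E (Min): min(-7, -14) = -14
B (Max): max(-13.67, -2, -14) = -2
G (Min): min(-16, -7, -15) = -16
H (Min): min(-14, -16) = -16
F (Max): max(-16, -16, 5) = 5
Root (Min): min(-2, 5) = -2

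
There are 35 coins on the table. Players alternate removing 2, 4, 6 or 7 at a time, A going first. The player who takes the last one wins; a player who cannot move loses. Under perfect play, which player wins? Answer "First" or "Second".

i:   0  1  2  3  4  5  6  7  8  9 10 11 12 13 14 15 16 17 18 19 20 21 22 23 24 25 26 27 28 29 30 31 32 33 34 35
     L  L  W  W  W  W  W  W  W  L  L  W  W  W  W  W  W  W  L  L  W  W  W  W  W  W  W  L  L  W  W  W  W  W  W  W
Position 35 is W, so the first player wins.

First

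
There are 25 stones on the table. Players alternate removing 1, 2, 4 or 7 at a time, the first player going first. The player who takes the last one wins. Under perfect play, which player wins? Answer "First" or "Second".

First

Compute winning (W) and losing (L) positions by backward induction:
i:   0  1  2  3  4  5  6  7  8  9 10 11 12 13 14 15 16 17 18 19 20 21 22 23 24 25
     L  W  W  L  W  W  L  W  W  L  W  W  L  W  W  L  W  W  L  W  W  L  W  W  L  W
Position 25 is W, so the first player wins.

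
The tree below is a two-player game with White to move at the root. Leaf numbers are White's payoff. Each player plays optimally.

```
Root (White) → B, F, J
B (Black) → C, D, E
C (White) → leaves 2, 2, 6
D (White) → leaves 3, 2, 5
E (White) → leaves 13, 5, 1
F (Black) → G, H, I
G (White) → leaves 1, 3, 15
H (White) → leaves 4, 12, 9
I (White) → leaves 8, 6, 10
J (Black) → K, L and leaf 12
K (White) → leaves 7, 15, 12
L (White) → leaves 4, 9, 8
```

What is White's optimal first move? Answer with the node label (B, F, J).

C (White): max(2, 2, 6) = 6
D (White): max(3, 2, 5) = 5
E (White): max(13, 5, 1) = 13
B (Black): min(6, 5, 13) = 5
G (White): max(1, 3, 15) = 15
H (White): max(4, 12, 9) = 12
I (White): max(8, 6, 10) = 10
F (Black): min(15, 12, 10) = 10
K (White): max(7, 15, 12) = 15
L (White): max(4, 9, 8) = 9
J (Black): min(15, 9, 12) = 9
Root (White): max(5, 10, 9) = 10
White picks the child with the highest value: F (value 10).

F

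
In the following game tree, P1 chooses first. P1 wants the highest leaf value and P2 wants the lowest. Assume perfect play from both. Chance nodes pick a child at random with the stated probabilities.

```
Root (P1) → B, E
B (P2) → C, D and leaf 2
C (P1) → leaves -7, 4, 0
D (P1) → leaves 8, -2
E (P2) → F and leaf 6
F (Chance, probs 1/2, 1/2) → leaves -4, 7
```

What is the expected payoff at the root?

C (P1): max(-7, 4, 0) = 4
D (P1): max(8, -2) = 8
B (P2): min(4, 8, 2) = 2
F (Chance): 1/2·-4 + 1/2·7 = 1.5
E (P2): min(1.5, 6) = 1.5
Root (P1): max(2, 1.5) = 2

2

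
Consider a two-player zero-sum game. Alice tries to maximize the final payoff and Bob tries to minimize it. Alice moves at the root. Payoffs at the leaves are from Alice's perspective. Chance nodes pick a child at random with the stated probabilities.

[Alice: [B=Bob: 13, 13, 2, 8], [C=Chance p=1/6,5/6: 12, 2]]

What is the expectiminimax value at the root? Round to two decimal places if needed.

B (Bob): min(13, 13, 2, 8) = 2
C (Chance): 1/6·12 + 5/6·2 = 3.67
Root (Alice): max(2, 3.67) = 3.67

3.67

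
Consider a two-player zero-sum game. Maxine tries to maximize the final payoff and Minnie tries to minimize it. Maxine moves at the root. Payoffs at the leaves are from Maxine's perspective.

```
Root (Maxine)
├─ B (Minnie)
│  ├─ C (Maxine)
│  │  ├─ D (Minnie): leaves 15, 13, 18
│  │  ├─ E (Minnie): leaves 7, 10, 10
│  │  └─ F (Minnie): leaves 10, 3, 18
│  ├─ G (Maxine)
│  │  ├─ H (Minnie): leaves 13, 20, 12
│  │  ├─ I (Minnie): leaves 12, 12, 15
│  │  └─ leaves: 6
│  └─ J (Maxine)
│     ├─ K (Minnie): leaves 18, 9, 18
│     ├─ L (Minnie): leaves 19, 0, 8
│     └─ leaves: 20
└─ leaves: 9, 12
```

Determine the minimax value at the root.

D (Minnie): min(15, 13, 18) = 13
E (Minnie): min(7, 10, 10) = 7
F (Minnie): min(10, 3, 18) = 3
C (Maxine): max(13, 7, 3) = 13
H (Minnie): min(13, 20, 12) = 12
I (Minnie): min(12, 12, 15) = 12
G (Maxine): max(12, 12, 6) = 12
K (Minnie): min(18, 9, 18) = 9
L (Minnie): min(19, 0, 8) = 0
J (Maxine): max(9, 0, 20) = 20
B (Minnie): min(13, 12, 20) = 12
Root (Maxine): max(12, 9, 12) = 12

12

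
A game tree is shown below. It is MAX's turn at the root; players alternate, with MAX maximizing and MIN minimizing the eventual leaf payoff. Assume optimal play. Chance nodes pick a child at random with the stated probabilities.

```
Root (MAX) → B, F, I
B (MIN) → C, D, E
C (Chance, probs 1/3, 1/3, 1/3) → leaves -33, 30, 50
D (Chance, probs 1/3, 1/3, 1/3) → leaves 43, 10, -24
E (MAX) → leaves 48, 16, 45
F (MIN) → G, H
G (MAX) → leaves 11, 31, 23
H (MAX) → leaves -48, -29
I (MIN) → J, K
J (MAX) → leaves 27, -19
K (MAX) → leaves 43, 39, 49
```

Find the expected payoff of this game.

C (Chance): 1/3·-33 + 1/3·30 + 1/3·50 = 15.67
D (Chance): 1/3·43 + 1/3·10 + 1/3·-24 = 9.67
E (MAX): max(48, 16, 45) = 48
B (MIN): min(15.67, 9.67, 48) = 9.67
G (MAX): max(11, 31, 23) = 31
H (MAX): max(-48, -29) = -29
F (MIN): min(31, -29) = -29
J (MAX): max(27, -19) = 27
K (MAX): max(43, 39, 49) = 49
I (MIN): min(27, 49) = 27
Root (MAX): max(9.67, -29, 27) = 27

27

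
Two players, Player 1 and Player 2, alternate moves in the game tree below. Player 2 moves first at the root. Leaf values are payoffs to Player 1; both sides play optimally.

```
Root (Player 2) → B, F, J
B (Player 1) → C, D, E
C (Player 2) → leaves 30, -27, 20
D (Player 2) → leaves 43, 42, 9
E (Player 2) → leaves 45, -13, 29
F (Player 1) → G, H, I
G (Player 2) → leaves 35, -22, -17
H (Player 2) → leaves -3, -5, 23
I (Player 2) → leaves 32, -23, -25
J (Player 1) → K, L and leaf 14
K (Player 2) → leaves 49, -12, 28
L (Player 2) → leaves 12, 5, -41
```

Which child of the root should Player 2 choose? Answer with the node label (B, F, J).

C (Player 2): min(30, -27, 20) = -27
D (Player 2): min(43, 42, 9) = 9
E (Player 2): min(45, -13, 29) = -13
B (Player 1): max(-27, 9, -13) = 9
G (Player 2): min(35, -22, -17) = -22
H (Player 2): min(-3, -5, 23) = -5
I (Player 2): min(32, -23, -25) = -25
F (Player 1): max(-22, -5, -25) = -5
K (Player 2): min(49, -12, 28) = -12
L (Player 2): min(12, 5, -41) = -41
J (Player 1): max(-12, -41, 14) = 14
Root (Player 2): min(9, -5, 14) = -5
Player 2 picks the child with the lowest value: F (value -5).

F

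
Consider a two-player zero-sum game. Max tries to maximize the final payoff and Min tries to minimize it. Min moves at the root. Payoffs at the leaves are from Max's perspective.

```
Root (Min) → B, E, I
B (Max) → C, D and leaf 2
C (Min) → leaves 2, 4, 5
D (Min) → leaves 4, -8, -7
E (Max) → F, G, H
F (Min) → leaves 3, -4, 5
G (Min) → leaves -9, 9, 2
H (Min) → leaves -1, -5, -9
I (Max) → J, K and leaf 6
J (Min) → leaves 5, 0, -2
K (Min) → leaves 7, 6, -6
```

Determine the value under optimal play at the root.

C (Min): min(2, 4, 5) = 2
D (Min): min(4, -8, -7) = -8
B (Max): max(2, -8, 2) = 2
F (Min): min(3, -4, 5) = -4
G (Min): min(-9, 9, 2) = -9
H (Min): min(-1, -5, -9) = -9
E (Max): max(-4, -9, -9) = -4
J (Min): min(5, 0, -2) = -2
K (Min): min(7, 6, -6) = -6
I (Max): max(-2, -6, 6) = 6
Root (Min): min(2, -4, 6) = -4

-4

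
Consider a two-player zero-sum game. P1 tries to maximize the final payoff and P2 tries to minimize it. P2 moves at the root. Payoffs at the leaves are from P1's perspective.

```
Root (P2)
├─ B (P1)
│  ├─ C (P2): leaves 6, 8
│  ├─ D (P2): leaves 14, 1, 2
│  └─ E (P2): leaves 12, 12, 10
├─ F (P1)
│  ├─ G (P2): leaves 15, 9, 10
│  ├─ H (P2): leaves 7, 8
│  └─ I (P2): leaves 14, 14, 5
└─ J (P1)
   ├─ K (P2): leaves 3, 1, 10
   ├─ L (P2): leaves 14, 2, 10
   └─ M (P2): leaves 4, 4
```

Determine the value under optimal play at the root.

4

C (P2): min(6, 8) = 6
D (P2): min(14, 1, 2) = 1
E (P2): min(12, 12, 10) = 10
B (P1): max(6, 1, 10) = 10
G (P2): min(15, 9, 10) = 9
H (P2): min(7, 8) = 7
I (P2): min(14, 14, 5) = 5
F (P1): max(9, 7, 5) = 9
K (P2): min(3, 1, 10) = 1
L (P2): min(14, 2, 10) = 2
M (P2): min(4, 4) = 4
J (P1): max(1, 2, 4) = 4
Root (P2): min(10, 9, 4) = 4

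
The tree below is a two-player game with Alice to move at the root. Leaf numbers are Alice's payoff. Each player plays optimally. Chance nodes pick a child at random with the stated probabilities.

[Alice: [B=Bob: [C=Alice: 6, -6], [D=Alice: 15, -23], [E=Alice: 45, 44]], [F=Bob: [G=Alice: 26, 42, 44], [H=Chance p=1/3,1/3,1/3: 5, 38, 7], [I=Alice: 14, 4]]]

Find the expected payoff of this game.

C (Alice): max(6, -6) = 6
D (Alice): max(15, -23) = 15
E (Alice): max(45, 44) = 45
B (Bob): min(6, 15, 45) = 6
G (Alice): max(26, 42, 44) = 44
H (Chance): 1/3·5 + 1/3·38 + 1/3·7 = 16.67
I (Alice): max(14, 4) = 14
F (Bob): min(44, 16.67, 14) = 14
Root (Alice): max(6, 14) = 14

14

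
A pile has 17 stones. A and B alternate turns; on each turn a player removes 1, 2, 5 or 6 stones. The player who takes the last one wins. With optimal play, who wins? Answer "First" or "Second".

Second

Mark each pile size as W (mover wins) or L (mover loses):
i:   0  1  2  3  4  5  6  7  8  9 10 11 12 13 14 15 16 17
     L  W  W  L  W  W  W  L  W  W  L  W  W  W  L  W  W  L
Position 17 is L, so the second player wins.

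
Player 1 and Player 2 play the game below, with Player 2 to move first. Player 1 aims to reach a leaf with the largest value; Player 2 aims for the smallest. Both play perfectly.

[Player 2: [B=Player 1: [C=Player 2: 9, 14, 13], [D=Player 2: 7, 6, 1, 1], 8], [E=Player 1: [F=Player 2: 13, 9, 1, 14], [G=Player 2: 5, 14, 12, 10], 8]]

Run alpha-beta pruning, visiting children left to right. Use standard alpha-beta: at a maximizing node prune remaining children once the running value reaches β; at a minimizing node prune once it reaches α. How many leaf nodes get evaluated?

14

C [α=-∞,β=+∞]: v=9
D [α=9,β=+∞]: v=7 after child 1 ≤ α → α-cutoff, skip 3
B [α=-∞,β=+∞]: v=9
F [α=-∞,β=9]: v=1
G [α=1,β=9]: v=5
E [α=-∞,β=9]: v=8
Root [α=-∞,β=+∞]: v=8
Leaves evaluated: 14 of 17.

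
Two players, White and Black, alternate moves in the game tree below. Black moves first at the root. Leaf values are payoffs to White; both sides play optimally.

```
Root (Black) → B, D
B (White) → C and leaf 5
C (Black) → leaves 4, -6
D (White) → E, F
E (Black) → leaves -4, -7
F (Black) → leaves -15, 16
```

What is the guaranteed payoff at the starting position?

C (Black): min(4, -6) = -6
B (White): max(-6, 5) = 5
E (Black): min(-4, -7) = -7
F (Black): min(-15, 16) = -15
D (White): max(-7, -15) = -7
Root (Black): min(5, -7) = -7

-7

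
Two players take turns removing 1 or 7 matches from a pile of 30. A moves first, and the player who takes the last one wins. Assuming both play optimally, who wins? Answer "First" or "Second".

Second

i:   0  1  2  3  4  5  6  7  8  9 10 11 12 13 14 15 16 17 18 19 20 21 22 23 24 25 26 27 28 29 30
     L  W  L  W  L  W  L  W  L  W  L  W  L  W  L  W  L  W  L  W  L  W  L  W  L  W  L  W  L  W  L
Position 30 is L, so the second player wins.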